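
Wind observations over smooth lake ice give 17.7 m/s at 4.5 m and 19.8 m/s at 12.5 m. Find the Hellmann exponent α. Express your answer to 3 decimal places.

Power law: V₂/V₁ = (z₂/z₁)^α ⇒ α = ln(V₂/V₁) / ln(z₂/z₁)
α = ln(19.8/17.7) / ln(12.5/4.5) = ln(1.1186) / ln(2.7778)
  = 0.11212 / 1.02165 = 0.10974

α ≈ 0.110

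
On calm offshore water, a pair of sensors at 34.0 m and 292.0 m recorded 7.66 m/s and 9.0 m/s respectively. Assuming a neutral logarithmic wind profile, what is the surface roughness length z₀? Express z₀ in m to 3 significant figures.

z₀ ≈ 0.000156 m

Log law: V(z) ∝ ln(z/z₀). With r = V₁/V₂ = 7.66/9.0 = 0.85111,
r · ln(z₂/z₀) = ln(z₁/z₀) ⇒ ln z₀ = (ln z₁ − r·ln z₂)/(1 − r)
ln z₀ = (3.52636 − 0.85111×5.67675) / 0.14889 = -8.7662
z₀ = exp(-8.7662) = 0.0001559 m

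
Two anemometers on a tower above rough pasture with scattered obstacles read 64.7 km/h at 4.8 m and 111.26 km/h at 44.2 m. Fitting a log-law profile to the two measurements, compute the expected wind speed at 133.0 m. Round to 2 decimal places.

Log law: V ∝ ln(z/z₀). From the pair, with r = V₁/V₂ = 0.58152,
ln z₀ = (ln z₁ − r·ln z₂)/(1 − r) = (1.5686 − 0.58152×3.7887)/0.41848 = -1.5165 → z₀ = 0.2195 m
V₃ = V₁ · ln(z₃/z₀)/ln(z₁/z₀) = 64.7 × 6.4068/3.0851 = 134.3632 km/h

134.36 km/h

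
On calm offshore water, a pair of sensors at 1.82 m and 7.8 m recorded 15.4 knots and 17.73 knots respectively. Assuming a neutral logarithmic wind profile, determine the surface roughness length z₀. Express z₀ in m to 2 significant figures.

z₀ ≈ 0.00012 m

Log law: V(z) ∝ ln(z/z₀). With r = V₁/V₂ = 15.4/17.73 = 0.86858,
r · ln(z₂/z₀) = ln(z₁/z₀) ⇒ ln z₀ = (ln z₁ − r·ln z₂)/(1 − r)
ln z₀ = (0.59884 − 0.86858×2.05412) / 0.13142 = -9.0198
z₀ = exp(-9.0198) = 0.0001210 m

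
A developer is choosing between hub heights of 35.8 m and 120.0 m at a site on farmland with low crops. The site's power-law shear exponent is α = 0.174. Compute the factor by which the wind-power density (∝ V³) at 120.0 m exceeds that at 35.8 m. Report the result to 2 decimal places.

Speed ratio: V_B/V_A = (z_B/z_A)^α = (120.0/35.8)^0.174 = (3.3520)^0.174 = 1.23425
Power-density ratio: P_B/P_A = (V_B/V_A)³ = (1.23425)³ = 1.88021

1.88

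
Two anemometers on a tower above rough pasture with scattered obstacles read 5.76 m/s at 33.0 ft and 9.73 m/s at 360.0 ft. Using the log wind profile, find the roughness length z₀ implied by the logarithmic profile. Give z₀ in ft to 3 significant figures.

z₀ ≈ 1.03 ft

Log law: V(z) ∝ ln(z/z₀). With r = V₁/V₂ = 5.76/9.73 = 0.59198,
r · ln(z₂/z₀) = ln(z₁/z₀) ⇒ ln z₀ = (ln z₁ − r·ln z₂)/(1 − r)
ln z₀ = (3.49651 − 0.59198×5.88610) / 0.40802 = 0.0295
z₀ = exp(0.0295) = 1.030 ft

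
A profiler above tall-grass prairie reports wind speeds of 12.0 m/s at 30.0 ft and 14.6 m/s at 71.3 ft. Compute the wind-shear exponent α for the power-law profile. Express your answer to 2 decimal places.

Power law: V₂/V₁ = (z₂/z₁)^α ⇒ α = ln(V₂/V₁) / ln(z₂/z₁)
α = ln(14.6/12.0) / ln(71.3/30.0) = ln(1.2167) / ln(2.3767)
  = 0.19611 / 0.86570 = 0.22654

α ≈ 0.23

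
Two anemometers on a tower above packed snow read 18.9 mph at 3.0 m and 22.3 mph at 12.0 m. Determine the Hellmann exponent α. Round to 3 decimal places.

α ≈ 0.119

Power law: V₂/V₁ = (z₂/z₁)^α ⇒ α = ln(V₂/V₁) / ln(z₂/z₁)
α = ln(22.3/18.9) / ln(12.0/3.0) = ln(1.1799) / ln(4.0000)
  = 0.16542 / 1.38629 = 0.11933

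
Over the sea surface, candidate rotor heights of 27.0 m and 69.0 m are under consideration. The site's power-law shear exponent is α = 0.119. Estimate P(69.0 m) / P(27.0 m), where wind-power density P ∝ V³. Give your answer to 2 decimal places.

Speed ratio: V_B/V_A = (z_B/z_A)^α = (69.0/27.0)^0.119 = (2.5556)^0.119 = 1.11813
Power-density ratio: P_B/P_A = (V_B/V_A)³ = (1.11813)³ = 1.39789

1.40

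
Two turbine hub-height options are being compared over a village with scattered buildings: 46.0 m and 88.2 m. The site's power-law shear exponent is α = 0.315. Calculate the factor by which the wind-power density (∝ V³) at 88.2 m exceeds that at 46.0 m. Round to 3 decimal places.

Speed ratio: V_B/V_A = (z_B/z_A)^α = (88.2/46.0)^0.315 = (1.9174)^0.315 = 1.22759
Power-density ratio: P_B/P_A = (V_B/V_A)³ = (1.22759)³ = 1.84996

1.850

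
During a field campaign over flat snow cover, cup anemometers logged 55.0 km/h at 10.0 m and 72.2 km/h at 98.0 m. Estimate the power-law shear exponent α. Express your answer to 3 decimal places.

Power law: V₂/V₁ = (z₂/z₁)^α ⇒ α = ln(V₂/V₁) / ln(z₂/z₁)
α = ln(72.2/55.0) / ln(98.0/10.0) = ln(1.3127) / ln(9.8000)
  = 0.27211 / 2.28238 = 0.11922

α ≈ 0.119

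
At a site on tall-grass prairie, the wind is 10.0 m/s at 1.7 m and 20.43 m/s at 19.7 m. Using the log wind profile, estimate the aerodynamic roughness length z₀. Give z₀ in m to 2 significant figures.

z₀ ≈ 0.16 m

Log law: V(z) ∝ ln(z/z₀). With r = V₁/V₂ = 10.0/20.43 = 0.48948,
r · ln(z₂/z₀) = ln(z₁/z₀) ⇒ ln z₀ = (ln z₁ − r·ln z₂)/(1 − r)
ln z₀ = (0.53063 − 0.48948×2.98062) / 0.51052 = -1.8184
z₀ = exp(-1.8184) = 0.1623 m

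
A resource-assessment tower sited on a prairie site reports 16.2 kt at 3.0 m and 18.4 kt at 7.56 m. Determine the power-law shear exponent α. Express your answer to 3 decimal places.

Power law: V₂/V₁ = (z₂/z₁)^α ⇒ α = ln(V₂/V₁) / ln(z₂/z₁)
α = ln(18.4/16.2) / ln(7.56/3.0) = ln(1.1358) / ln(2.5200)
  = 0.12734 / 0.92426 = 0.13777

α ≈ 0.138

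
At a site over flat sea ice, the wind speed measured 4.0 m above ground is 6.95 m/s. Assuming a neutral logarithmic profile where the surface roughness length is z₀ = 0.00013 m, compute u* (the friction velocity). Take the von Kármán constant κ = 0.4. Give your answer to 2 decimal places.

Log law: V(z) = (u*/κ) · ln(z/z₀) ⇒ u* = κ · V / ln(z/z₀)
u* = 0.4 × 6.95 / ln(4.0/0.00013) = 0.4 × 6.95 / 10.3343
   = 2.7800 / 10.3343 = 0.2690 m/s

u* ≈ 0.27 m/s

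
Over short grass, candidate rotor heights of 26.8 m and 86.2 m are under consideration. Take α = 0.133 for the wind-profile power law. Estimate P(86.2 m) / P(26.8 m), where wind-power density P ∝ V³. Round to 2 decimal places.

Speed ratio: V_B/V_A = (z_B/z_A)^α = (86.2/26.8)^0.133 = (3.2164)^0.133 = 1.16810
Power-density ratio: P_B/P_A = (V_B/V_A)³ = (1.16810)³ = 1.59383

1.59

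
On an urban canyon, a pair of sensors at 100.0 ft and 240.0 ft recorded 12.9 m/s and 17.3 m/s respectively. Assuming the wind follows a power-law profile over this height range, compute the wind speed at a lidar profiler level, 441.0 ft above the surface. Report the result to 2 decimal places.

21.21 m/s

First find α: α = ln(V₂/V₁)/ln(z₂/z₁) = ln(17.3/12.9)/ln(240.0/100.0) = 0.29348/0.87547 = 0.3352
Extrapolate from 240.0 ft to 441.0 ft: V₃ = 17.3 × (441.0/240.0)^0.3352 = 17.3 × 1.2262 = 21.2140 m/s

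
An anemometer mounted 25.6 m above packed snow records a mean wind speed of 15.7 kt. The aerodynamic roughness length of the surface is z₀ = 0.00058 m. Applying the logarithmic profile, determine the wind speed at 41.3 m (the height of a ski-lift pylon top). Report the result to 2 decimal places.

16.40 kt

Log law: V(z) ∝ ln(z/z₀), so V₂/V₁ = ln(z₂/z₀) / ln(z₁/z₀).
ln(41.3/0.00058) = 11.1733, ln(25.6/0.00058) = 10.6951
V₂ = 15.7 × 11.1733/10.6951 = 15.7 × 1.0447 = 16.4021 kt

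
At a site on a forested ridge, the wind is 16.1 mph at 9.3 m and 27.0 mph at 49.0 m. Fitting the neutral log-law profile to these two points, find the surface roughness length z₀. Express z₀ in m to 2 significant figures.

Log law: V(z) ∝ ln(z/z₀). With r = V₁/V₂ = 16.1/27.0 = 0.59630,
r · ln(z₂/z₀) = ln(z₁/z₀) ⇒ ln z₀ = (ln z₁ − r·ln z₂)/(1 − r)
ln z₀ = (2.23001 − 0.59630×3.89182) / 0.40370 = -0.2246
z₀ = exp(-0.2246) = 0.7989 m

z₀ ≈ 0.80 m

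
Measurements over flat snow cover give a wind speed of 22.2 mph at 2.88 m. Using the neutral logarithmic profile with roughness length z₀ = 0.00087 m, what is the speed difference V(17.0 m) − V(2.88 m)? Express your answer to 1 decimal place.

Log law: V₂ = V₁ · ln(z₂/z₀)/ln(z₁/z₀) = 22.2 × 9.8802/8.1048 = 27.0631 mph
ΔV = 27.0631 − 22.2 = 4.8631 mph

4.9 mph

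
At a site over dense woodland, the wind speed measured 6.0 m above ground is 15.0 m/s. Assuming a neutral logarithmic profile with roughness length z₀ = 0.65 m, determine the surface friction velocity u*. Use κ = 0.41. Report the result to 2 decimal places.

Log law: V(z) = (u*/κ) · ln(z/z₀) ⇒ u* = κ · V / ln(z/z₀)
u* = 0.41 × 15.0 / ln(6.0/0.65) = 0.41 × 15.0 / 2.2225
   = 6.1500 / 2.2225 = 2.7671 m/s

u* ≈ 2.77 m/s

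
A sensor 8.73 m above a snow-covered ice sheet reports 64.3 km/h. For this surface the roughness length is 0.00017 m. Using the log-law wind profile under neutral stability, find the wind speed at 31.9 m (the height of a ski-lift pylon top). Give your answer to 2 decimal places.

71.98 km/h

Log law: V(z) ∝ ln(z/z₀), so V₂/V₁ = ln(z₂/z₀) / ln(z₁/z₀).
ln(31.9/0.00017) = 12.1423, ln(8.73/0.00017) = 10.8465
V₂ = 64.3 × 12.1423/10.8465 = 64.3 × 1.1195 = 71.9820 km/h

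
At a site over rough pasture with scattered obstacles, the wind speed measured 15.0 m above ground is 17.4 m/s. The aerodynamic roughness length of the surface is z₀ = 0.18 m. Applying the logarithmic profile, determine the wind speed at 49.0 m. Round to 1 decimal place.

Log law: V(z) ∝ ln(z/z₀), so V₂/V₁ = ln(z₂/z₀) / ln(z₁/z₀).
ln(49.0/0.18) = 5.6066, ln(15.0/0.18) = 4.4228
V₂ = 17.4 × 5.6066/4.4228 = 17.4 × 1.2676 = 22.0571 m/s

22.1 m/s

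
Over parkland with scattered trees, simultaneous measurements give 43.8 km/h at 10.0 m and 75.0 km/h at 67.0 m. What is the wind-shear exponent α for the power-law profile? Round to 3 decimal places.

Power law: V₂/V₁ = (z₂/z₁)^α ⇒ α = ln(V₂/V₁) / ln(z₂/z₁)
α = ln(75.0/43.8) / ln(67.0/10.0) = ln(1.7123) / ln(6.7000)
  = 0.53785 / 1.90211 = 0.28277

α ≈ 0.283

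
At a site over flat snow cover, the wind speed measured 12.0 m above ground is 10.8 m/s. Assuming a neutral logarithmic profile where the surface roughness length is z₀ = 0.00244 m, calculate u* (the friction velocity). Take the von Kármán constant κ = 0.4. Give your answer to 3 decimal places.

Log law: V(z) = (u*/κ) · ln(z/z₀) ⇒ u* = κ · V / ln(z/z₀)
u* = 0.4 × 10.8 / ln(12.0/0.00244) = 0.4 × 10.8 / 8.5007
   = 4.3200 / 8.5007 = 0.5082 m/s

u* ≈ 0.508 m/s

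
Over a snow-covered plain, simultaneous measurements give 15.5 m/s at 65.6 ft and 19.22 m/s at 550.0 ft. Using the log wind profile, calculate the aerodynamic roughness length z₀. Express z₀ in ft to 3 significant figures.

z₀ ≈ 0.00931 ft

Log law: V(z) ∝ ln(z/z₀). With r = V₁/V₂ = 15.5/19.22 = 0.80645,
r · ln(z₂/z₀) = ln(z₁/z₀) ⇒ ln z₀ = (ln z₁ − r·ln z₂)/(1 − r)
ln z₀ = (4.18358 − 0.80645×6.30992) / 0.19355 = -4.6762
z₀ = exp(-4.6762) = 0.009314 ft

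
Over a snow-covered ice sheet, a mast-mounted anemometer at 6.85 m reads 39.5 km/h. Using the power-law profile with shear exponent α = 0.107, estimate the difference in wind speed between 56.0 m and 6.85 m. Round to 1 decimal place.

Power law: V₂ = V₁ · (z₂/z₁)^α = 39.5 × (8.1752)^0.107 = 49.4577 km/h
ΔV = 49.4577 − 39.5 = 9.9577 km/h

10.0 km/h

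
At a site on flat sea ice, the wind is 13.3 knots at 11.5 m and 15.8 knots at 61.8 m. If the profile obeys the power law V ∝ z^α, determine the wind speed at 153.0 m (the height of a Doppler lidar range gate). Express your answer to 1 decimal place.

17.3 knots

First find α: α = ln(V₂/V₁)/ln(z₂/z₁) = ln(15.8/13.3)/ln(61.8/11.5) = 0.17225/1.68156 = 0.1024
Extrapolate from 61.8 m to 153.0 m: V₃ = 15.8 × (153.0/61.8)^0.1024 = 15.8 × 1.0973 = 17.3374 knots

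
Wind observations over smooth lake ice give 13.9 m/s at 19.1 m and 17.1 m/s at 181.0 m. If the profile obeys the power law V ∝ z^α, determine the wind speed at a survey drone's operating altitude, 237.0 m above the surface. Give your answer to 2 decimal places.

First find α: α = ln(V₂/V₁)/ln(z₂/z₁) = ln(17.1/13.9)/ln(181.0/19.1) = 0.20719/2.24881 = 0.0921
Extrapolate from 181.0 m to 237.0 m: V₃ = 17.1 × (237.0/181.0)^0.0921 = 17.1 × 1.0251 = 17.5300 m/s

17.53 m/s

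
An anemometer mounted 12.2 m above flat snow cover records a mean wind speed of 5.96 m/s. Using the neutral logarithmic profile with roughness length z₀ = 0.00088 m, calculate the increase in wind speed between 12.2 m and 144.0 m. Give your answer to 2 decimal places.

Log law: V₂ = V₁ · ln(z₂/z₀)/ln(z₁/z₀) = 5.96 × 12.0054/9.5370 = 7.5026 m/s
ΔV = 7.5026 − 5.96 = 1.5426 m/s

1.54 m/s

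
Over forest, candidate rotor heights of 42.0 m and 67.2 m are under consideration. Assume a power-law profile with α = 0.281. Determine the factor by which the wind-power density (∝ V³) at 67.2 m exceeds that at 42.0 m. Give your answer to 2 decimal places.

Speed ratio: V_B/V_A = (z_B/z_A)^α = (67.2/42.0)^0.281 = (1.6000)^0.281 = 1.14119
Power-density ratio: P_B/P_A = (V_B/V_A)³ = (1.14119)³ = 1.48619

1.49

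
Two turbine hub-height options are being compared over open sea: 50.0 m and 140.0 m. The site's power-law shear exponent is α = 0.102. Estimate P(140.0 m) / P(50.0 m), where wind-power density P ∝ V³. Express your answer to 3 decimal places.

Speed ratio: V_B/V_A = (z_B/z_A)^α = (140.0/50.0)^0.102 = (2.8000)^0.102 = 1.11073
Power-density ratio: P_B/P_A = (V_B/V_A)³ = (1.11073)³ = 1.37035

1.370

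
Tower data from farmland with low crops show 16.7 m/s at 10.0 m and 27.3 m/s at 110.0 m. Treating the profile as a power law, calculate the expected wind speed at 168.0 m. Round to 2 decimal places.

29.78 m/s

First find α: α = ln(V₂/V₁)/ln(z₂/z₁) = ln(27.3/16.7)/ln(110.0/10.0) = 0.49148/2.39790 = 0.2050
Extrapolate from 110.0 m to 168.0 m: V₃ = 27.3 × (168.0/110.0)^0.2050 = 27.3 × 1.0907 = 29.7755 m/s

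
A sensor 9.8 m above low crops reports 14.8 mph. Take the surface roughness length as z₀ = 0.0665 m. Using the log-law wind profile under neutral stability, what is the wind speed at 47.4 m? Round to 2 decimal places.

19.47 mph

Log law: V(z) ∝ ln(z/z₀), so V₂/V₁ = ln(z₂/z₀) / ln(z₁/z₀).
ln(47.4/0.0665) = 6.5692, ln(9.8/0.0665) = 4.9929
V₂ = 14.8 × 6.5692/4.9929 = 14.8 × 1.3157 = 19.4723 mph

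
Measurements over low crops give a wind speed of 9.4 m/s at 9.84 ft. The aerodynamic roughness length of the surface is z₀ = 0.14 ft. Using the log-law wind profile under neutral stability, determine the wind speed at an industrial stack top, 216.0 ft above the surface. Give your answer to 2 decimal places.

16.23 m/s

Log law: V(z) ∝ ln(z/z₀), so V₂/V₁ = ln(z₂/z₀) / ln(z₁/z₀).
ln(216.0/0.14) = 7.3414, ln(9.84/0.14) = 4.2526
V₂ = 9.4 × 7.3414/4.2526 = 9.4 × 1.7263 = 16.2276 m/s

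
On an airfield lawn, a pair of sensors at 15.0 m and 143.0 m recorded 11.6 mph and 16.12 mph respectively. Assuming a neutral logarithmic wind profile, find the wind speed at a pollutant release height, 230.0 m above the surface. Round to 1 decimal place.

Log law: V ∝ ln(z/z₀). From the pair, with r = V₁/V₂ = 0.71960,
ln z₀ = (ln z₁ − r·ln z₂)/(1 − r) = (2.7081 − 0.71960×4.9628)/0.28040 = -3.0786 → z₀ = 0.04602 m
V₃ = V₁ · ln(z₃/z₀)/ln(z₁/z₀) = 11.6 × 8.5167/5.7866 = 17.0727 mph

17.1 mph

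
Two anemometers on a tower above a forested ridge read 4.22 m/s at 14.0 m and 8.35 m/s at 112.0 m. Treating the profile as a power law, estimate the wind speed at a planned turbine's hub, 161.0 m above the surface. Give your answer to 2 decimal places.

9.41 m/s

First find α: α = ln(V₂/V₁)/ln(z₂/z₁) = ln(8.35/4.22)/ln(112.0/14.0) = 0.68243/2.07944 = 0.3282
Extrapolate from 112.0 m to 161.0 m: V₃ = 8.35 × (161.0/112.0)^0.3282 = 8.35 × 1.1265 = 9.4061 m/s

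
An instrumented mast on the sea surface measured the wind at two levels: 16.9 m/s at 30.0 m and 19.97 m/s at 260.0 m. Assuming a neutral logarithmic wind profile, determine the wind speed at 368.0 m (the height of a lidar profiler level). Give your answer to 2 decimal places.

20.46 m/s

Log law: V ∝ ln(z/z₀). From the pair, with r = V₁/V₂ = 0.84627,
ln z₀ = (ln z₁ − r·ln z₂)/(1 − r) = (3.4012 − 0.84627×5.5607)/0.15373 = -8.4865 → z₀ = 0.0002062 m
V₃ = V₁ · ln(z₃/z₀)/ln(z₁/z₀) = 16.9 × 14.3946/11.8877 = 20.4639 m/s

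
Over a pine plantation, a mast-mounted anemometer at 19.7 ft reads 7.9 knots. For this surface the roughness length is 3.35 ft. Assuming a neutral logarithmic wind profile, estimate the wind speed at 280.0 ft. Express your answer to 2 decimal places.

19.74 knots

Log law: V(z) ∝ ln(z/z₀), so V₂/V₁ = ln(z₂/z₀) / ln(z₁/z₀).
ln(280.0/3.35) = 4.4258, ln(19.7/3.35) = 1.7717
V₂ = 7.9 × 4.4258/1.7717 = 7.9 × 2.4981 = 19.7352 knots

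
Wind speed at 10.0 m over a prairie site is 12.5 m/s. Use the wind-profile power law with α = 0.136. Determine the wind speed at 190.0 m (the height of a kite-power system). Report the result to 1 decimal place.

18.7 m/s

Power-law profile: V₂ = V₁ · (z₂/z₁)^α
V₂ = 12.5 × (190.0/10.0)^0.136 = 12.5 × (19.0000)^0.136
    = 12.5 × 1.4925 = 18.6561 m/s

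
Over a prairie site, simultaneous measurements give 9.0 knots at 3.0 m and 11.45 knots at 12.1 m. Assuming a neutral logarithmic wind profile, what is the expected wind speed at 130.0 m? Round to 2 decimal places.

15.62 knots

Log law: V ∝ ln(z/z₀). From the pair, with r = V₁/V₂ = 0.78603,
ln z₀ = (ln z₁ − r·ln z₂)/(1 − r) = (1.0986 − 0.78603×2.4932)/0.21397 = -4.0244 → z₀ = 0.01787 m
V₃ = V₁ · ln(z₃/z₀)/ln(z₁/z₀) = 9.0 × 8.8919/5.1230 = 15.6212 knots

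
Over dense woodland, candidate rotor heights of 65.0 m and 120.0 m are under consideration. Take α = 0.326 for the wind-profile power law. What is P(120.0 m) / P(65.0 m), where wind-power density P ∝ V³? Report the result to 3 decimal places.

1.821

Speed ratio: V_B/V_A = (z_B/z_A)^α = (120.0/65.0)^0.326 = (1.8462)^0.326 = 1.22125
Power-density ratio: P_B/P_A = (V_B/V_A)³ = (1.22125)³ = 1.82142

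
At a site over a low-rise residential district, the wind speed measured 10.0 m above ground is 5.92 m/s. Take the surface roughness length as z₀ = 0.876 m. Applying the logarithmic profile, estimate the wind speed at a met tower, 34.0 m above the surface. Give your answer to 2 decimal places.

Log law: V(z) ∝ ln(z/z₀), so V₂/V₁ = ln(z₂/z₀) / ln(z₁/z₀).
ln(34.0/0.876) = 3.6587, ln(10.0/0.876) = 2.4350
V₂ = 5.92 × 3.6587/2.4350 = 5.92 × 1.5026 = 8.8953 m/s

8.90 m/s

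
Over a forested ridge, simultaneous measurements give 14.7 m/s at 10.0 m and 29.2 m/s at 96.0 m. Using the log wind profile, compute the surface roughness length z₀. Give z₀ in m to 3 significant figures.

z₀ ≈ 1.01 m

Log law: V(z) ∝ ln(z/z₀). With r = V₁/V₂ = 14.7/29.2 = 0.50342,
r · ln(z₂/z₀) = ln(z₁/z₀) ⇒ ln z₀ = (ln z₁ − r·ln z₂)/(1 − r)
ln z₀ = (2.30259 − 0.50342×4.56435) / 0.49658 = 0.0096
z₀ = exp(0.0096) = 1.010 m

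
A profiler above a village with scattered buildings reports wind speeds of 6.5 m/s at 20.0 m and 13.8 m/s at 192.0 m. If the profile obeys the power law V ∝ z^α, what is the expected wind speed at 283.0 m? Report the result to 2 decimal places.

First find α: α = ln(V₂/V₁)/ln(z₂/z₁) = ln(13.8/6.5)/ln(192.0/20.0) = 0.75287/2.26176 = 0.3329
Extrapolate from 192.0 m to 283.0 m: V₃ = 13.8 × (283.0/192.0)^0.3329 = 13.8 × 1.1378 = 15.7023 m/s

15.70 m/s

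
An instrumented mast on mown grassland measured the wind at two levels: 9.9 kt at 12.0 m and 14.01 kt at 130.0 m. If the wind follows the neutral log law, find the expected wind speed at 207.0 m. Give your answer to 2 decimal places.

14.81 kt

Log law: V ∝ ln(z/z₀). From the pair, with r = V₁/V₂ = 0.70664,
ln z₀ = (ln z₁ − r·ln z₂)/(1 − r) = (2.4849 − 0.70664×4.8675)/0.29336 = -3.2543 → z₀ = 0.03861 m
V₃ = V₁ · ln(z₃/z₀)/ln(z₁/z₀) = 9.9 × 8.5870/5.7392 = 14.8124 kt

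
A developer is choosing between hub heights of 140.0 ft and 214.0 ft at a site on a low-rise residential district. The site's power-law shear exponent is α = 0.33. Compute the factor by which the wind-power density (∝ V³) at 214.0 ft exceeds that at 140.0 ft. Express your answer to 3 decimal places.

1.522

Speed ratio: V_B/V_A = (z_B/z_A)^α = (214.0/140.0)^0.33 = (1.5286)^0.33 = 1.15031
Power-density ratio: P_B/P_A = (V_B/V_A)³ = (1.15031)³ = 1.52210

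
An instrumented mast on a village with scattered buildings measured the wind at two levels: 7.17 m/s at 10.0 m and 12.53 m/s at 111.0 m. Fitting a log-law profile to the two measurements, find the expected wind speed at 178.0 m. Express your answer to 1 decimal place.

Log law: V ∝ ln(z/z₀). From the pair, with r = V₁/V₂ = 0.57223,
ln z₀ = (ln z₁ − r·ln z₂)/(1 − r) = (2.3026 − 0.57223×4.7095)/0.42777 = -0.9172 → z₀ = 0.3997 m
V₃ = V₁ · ln(z₃/z₀)/ln(z₁/z₀) = 7.17 × 6.0989/3.2197 = 13.5817 m/s

13.6 m/s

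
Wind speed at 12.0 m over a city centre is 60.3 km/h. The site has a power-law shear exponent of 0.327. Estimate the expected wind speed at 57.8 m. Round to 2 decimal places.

100.83 km/h

Power-law profile: V₂ = V₁ · (z₂/z₁)^α
V₂ = 60.3 × (57.8/12.0)^0.327 = 60.3 × (4.8167)^0.327
    = 60.3 × 1.6721 = 100.8267 km/h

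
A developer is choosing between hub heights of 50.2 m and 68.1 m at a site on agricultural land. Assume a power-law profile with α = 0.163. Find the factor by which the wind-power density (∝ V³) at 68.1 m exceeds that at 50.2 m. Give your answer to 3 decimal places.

1.161

Speed ratio: V_B/V_A = (z_B/z_A)^α = (68.1/50.2)^0.163 = (1.3566)^0.163 = 1.05097
Power-density ratio: P_B/P_A = (V_B/V_A)³ = (1.05097)³ = 1.16082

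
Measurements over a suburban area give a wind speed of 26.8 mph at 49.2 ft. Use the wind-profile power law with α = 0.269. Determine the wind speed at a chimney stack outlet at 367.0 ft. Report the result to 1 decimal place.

46.0 mph

Power-law profile: V₂ = V₁ · (z₂/z₁)^α
V₂ = 26.8 × (367.0/49.2)^0.269 = 26.8 × (7.4593)^0.269
    = 26.8 × 1.7169 = 46.0141 mph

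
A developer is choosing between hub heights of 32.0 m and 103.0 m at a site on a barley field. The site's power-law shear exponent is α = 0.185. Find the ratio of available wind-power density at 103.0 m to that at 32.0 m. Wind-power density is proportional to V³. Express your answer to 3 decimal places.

1.913

Speed ratio: V_B/V_A = (z_B/z_A)^α = (103.0/32.0)^0.185 = (3.2188)^0.185 = 1.24143
Power-density ratio: P_B/P_A = (V_B/V_A)³ = (1.24143)³ = 1.91323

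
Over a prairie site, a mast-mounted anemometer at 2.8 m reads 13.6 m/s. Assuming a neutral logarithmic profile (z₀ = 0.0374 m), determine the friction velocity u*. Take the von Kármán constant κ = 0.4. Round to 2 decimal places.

Log law: V(z) = (u*/κ) · ln(z/z₀) ⇒ u* = κ · V / ln(z/z₀)
u* = 0.4 × 13.6 / ln(2.8/0.0374) = 0.4 × 13.6 / 4.3157
   = 5.4400 / 4.3157 = 1.2605 m/s

u* ≈ 1.26 m/s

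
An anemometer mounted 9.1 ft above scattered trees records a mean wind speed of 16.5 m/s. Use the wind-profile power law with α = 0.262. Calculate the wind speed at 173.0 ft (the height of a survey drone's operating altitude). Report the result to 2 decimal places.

35.69 m/s

Power-law profile: V₂ = V₁ · (z₂/z₁)^α
V₂ = 16.5 × (173.0/9.1)^0.262 = 16.5 × (19.0110)^0.262
    = 16.5 × 2.1632 = 35.6930 m/s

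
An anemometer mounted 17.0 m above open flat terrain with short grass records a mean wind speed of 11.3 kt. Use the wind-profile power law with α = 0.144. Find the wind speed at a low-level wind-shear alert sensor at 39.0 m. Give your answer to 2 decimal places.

12.74 kt

Power-law profile: V₂ = V₁ · (z₂/z₁)^α
V₂ = 11.3 × (39.0/17.0)^0.144 = 11.3 × (2.2941)^0.144
    = 11.3 × 1.1270 = 12.7352 kt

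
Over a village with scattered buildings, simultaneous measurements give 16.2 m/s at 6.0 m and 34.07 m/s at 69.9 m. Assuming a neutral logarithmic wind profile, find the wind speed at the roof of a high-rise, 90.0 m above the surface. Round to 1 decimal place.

Log law: V ∝ ln(z/z₀). From the pair, with r = V₁/V₂ = 0.47549,
ln z₀ = (ln z₁ − r·ln z₂)/(1 − r) = (1.7918 − 0.47549×4.2471)/0.52451 = -0.4341 → z₀ = 0.6479 m
V₃ = V₁ · ln(z₃/z₀)/ln(z₁/z₀) = 16.2 × 4.9339/2.2259 = 35.9095 m/s

35.9 m/s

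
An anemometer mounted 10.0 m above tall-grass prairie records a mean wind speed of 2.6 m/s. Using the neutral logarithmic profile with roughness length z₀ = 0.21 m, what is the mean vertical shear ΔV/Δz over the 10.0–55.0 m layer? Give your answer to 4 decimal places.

0.0255 m/s/m

Log law: V₂ = V₁ · ln(z₂/z₀)/ln(z₁/z₀) = 2.6 × 5.5680/3.8632 = 3.7473 m/s
ΔV/Δz = (3.7473 − 2.6)/(55.0 − 10.0) = 1.1473/45.0000 = 0.02550 m/s/m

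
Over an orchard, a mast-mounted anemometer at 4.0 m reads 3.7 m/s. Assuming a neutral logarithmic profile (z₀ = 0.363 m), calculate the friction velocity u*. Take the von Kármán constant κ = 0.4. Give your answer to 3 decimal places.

u* ≈ 0.617 m/s

Log law: V(z) = (u*/κ) · ln(z/z₀) ⇒ u* = κ · V / ln(z/z₀)
u* = 0.4 × 3.7 / ln(4.0/0.363) = 0.4 × 3.7 / 2.3996
   = 1.4800 / 2.3996 = 0.6168 m/s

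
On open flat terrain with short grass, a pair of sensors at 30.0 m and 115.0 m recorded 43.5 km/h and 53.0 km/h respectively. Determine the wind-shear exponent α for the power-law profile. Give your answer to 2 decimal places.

α ≈ 0.15

Power law: V₂/V₁ = (z₂/z₁)^α ⇒ α = ln(V₂/V₁) / ln(z₂/z₁)
α = ln(53.0/43.5) / ln(115.0/30.0) = ln(1.2184) / ln(3.8333)
  = 0.19753 / 1.34373 = 0.14700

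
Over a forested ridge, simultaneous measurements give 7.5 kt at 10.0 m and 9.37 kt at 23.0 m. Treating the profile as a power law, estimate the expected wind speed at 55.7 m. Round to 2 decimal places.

First find α: α = ln(V₂/V₁)/ln(z₂/z₁) = ln(9.37/7.5)/ln(23.0/10.0) = 0.22261/0.83291 = 0.2673
Extrapolate from 23.0 m to 55.7 m: V₃ = 9.37 × (55.7/23.0)^0.2673 = 9.37 × 1.2667 = 11.8687 kt

11.87 kt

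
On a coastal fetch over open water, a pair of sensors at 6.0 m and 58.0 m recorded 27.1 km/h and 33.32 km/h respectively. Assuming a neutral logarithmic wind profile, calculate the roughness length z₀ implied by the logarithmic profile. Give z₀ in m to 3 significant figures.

Log law: V(z) ∝ ln(z/z₀). With r = V₁/V₂ = 27.1/33.32 = 0.81333,
r · ln(z₂/z₀) = ln(z₁/z₀) ⇒ ln z₀ = (ln z₁ − r·ln z₂)/(1 − r)
ln z₀ = (1.79176 − 0.81333×4.06044) / 0.18667 = -8.0927
z₀ = exp(-8.0927) = 0.0003058 m

z₀ ≈ 0.000306 m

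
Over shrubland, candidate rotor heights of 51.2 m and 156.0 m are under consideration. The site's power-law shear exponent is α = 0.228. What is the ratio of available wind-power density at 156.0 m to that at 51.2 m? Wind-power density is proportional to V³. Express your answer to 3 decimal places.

Speed ratio: V_B/V_A = (z_B/z_A)^α = (156.0/51.2)^0.228 = (3.0469)^0.228 = 1.28920
Power-density ratio: P_B/P_A = (V_B/V_A)³ = (1.28920)³ = 2.14268

2.143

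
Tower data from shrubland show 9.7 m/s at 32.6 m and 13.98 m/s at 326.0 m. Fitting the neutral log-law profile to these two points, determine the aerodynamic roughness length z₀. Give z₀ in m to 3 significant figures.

Log law: V(z) ∝ ln(z/z₀). With r = V₁/V₂ = 9.7/13.98 = 0.69385,
r · ln(z₂/z₀) = ln(z₁/z₀) ⇒ ln z₀ = (ln z₁ − r·ln z₂)/(1 − r)
ln z₀ = (3.48431 − 0.69385×5.78690) / 0.30615 = -1.7342
z₀ = exp(-1.7342) = 0.1765 m

z₀ ≈ 0.177 m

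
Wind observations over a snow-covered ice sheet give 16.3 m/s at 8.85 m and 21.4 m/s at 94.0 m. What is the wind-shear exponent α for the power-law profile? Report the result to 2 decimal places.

Power law: V₂/V₁ = (z₂/z₁)^α ⇒ α = ln(V₂/V₁) / ln(z₂/z₁)
α = ln(21.4/16.3) / ln(94.0/8.85) = ln(1.3129) / ln(10.6215)
  = 0.27223 / 2.36288 = 0.11521

α ≈ 0.12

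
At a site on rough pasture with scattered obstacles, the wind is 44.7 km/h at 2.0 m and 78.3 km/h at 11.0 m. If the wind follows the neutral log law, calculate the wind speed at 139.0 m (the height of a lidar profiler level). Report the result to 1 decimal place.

Log law: V ∝ ln(z/z₀). From the pair, with r = V₁/V₂ = 0.57088,
ln z₀ = (ln z₁ − r·ln z₂)/(1 − r) = (0.6931 − 0.57088×2.3979)/0.42912 = -1.5748 → z₀ = 0.2071 m
V₃ = V₁ · ln(z₃/z₀)/ln(z₁/z₀) = 44.7 × 6.5093/2.2679 = 128.2951 km/h

128.3 km/h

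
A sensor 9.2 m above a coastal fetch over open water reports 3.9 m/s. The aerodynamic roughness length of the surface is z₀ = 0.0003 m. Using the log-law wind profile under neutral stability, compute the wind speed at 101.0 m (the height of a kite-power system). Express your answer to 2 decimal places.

4.80 m/s

Log law: V(z) ∝ ln(z/z₀), so V₂/V₁ = ln(z₂/z₀) / ln(z₁/z₀).
ln(101.0/0.0003) = 12.7268, ln(9.2/0.0003) = 10.3309
V₂ = 3.9 × 12.7268/10.3309 = 3.9 × 1.2319 = 4.8045 m/s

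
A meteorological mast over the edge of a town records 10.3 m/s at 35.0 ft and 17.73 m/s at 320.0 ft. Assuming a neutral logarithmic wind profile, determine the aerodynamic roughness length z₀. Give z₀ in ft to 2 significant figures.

Log law: V(z) ∝ ln(z/z₀). With r = V₁/V₂ = 10.3/17.73 = 0.58094,
r · ln(z₂/z₀) = ln(z₁/z₀) ⇒ ln z₀ = (ln z₁ − r·ln z₂)/(1 − r)
ln z₀ = (3.55535 − 0.58094×5.76832) / 0.41906 = 0.4876
z₀ = exp(0.4876) = 1.628 ft

z₀ ≈ 1.6 ft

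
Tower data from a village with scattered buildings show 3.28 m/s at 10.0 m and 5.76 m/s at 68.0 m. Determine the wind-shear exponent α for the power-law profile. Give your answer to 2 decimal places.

Power law: V₂/V₁ = (z₂/z₁)^α ⇒ α = ln(V₂/V₁) / ln(z₂/z₁)
α = ln(5.76/3.28) / ln(68.0/10.0) = ln(1.7561) / ln(6.8000)
  = 0.56309 / 1.91692 = 0.29375

α ≈ 0.29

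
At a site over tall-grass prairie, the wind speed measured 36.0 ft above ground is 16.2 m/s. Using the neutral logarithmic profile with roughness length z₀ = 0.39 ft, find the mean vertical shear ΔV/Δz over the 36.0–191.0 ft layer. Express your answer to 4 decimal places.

Log law: V₂ = V₁ · ln(z₂/z₀)/ln(z₁/z₀) = 16.2 × 6.1939/4.5251 = 22.1742 m/s
ΔV/Δz = (22.1742 − 16.2)/(191.0 − 36.0) = 5.9742/155.0000 = 0.03854 m/s/ft

0.0385 m/s/ft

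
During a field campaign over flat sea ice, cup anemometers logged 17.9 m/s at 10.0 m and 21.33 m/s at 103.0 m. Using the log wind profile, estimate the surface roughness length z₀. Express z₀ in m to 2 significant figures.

Log law: V(z) ∝ ln(z/z₀). With r = V₁/V₂ = 17.9/21.33 = 0.83919,
r · ln(z₂/z₀) = ln(z₁/z₀) ⇒ ln z₀ = (ln z₁ − r·ln z₂)/(1 − r)
ln z₀ = (2.30259 − 0.83919×4.63473) / 0.16081 = -9.8681
z₀ = exp(-9.8681) = 0.00005180 m

z₀ ≈ 0.000052 m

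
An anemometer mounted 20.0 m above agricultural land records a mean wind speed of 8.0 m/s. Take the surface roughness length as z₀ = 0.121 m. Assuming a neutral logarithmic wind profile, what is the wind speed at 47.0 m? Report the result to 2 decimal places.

9.34 m/s

Log law: V(z) ∝ ln(z/z₀), so V₂/V₁ = ln(z₂/z₀) / ln(z₁/z₀).
ln(47.0/0.121) = 5.9621, ln(20.0/0.121) = 5.1077
V₂ = 8.0 × 5.9621/5.1077 = 8.0 × 1.1673 = 9.3382 m/s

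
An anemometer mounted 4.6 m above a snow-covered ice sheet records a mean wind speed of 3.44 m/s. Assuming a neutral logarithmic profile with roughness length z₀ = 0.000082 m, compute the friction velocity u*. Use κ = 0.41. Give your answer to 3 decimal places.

Log law: V(z) = (u*/κ) · ln(z/z₀) ⇒ u* = κ · V / ln(z/z₀)
u* = 0.41 × 3.44 / ln(4.6/0.000082) = 0.41 × 3.44 / 10.9348
   = 1.4104 / 10.9348 = 0.1290 m/s

u* ≈ 0.129 m/s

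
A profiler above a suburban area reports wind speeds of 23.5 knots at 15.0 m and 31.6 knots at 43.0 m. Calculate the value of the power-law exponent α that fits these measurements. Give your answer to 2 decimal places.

α ≈ 0.28

Power law: V₂/V₁ = (z₂/z₁)^α ⇒ α = ln(V₂/V₁) / ln(z₂/z₁)
α = ln(31.6/23.5) / ln(43.0/15.0) = ln(1.3447) / ln(2.8667)
  = 0.29616 / 1.05315 = 0.28121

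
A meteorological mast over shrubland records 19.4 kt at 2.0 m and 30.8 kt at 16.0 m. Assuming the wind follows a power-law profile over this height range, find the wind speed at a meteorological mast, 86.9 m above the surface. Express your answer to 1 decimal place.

First find α: α = ln(V₂/V₁)/ln(z₂/z₁) = ln(30.8/19.4)/ln(16.0/2.0) = 0.46224/2.07944 = 0.2223
Extrapolate from 16.0 m to 86.9 m: V₃ = 30.8 × (86.9/16.0)^0.2223 = 30.8 × 1.4567 = 44.8655 kt

44.9 kt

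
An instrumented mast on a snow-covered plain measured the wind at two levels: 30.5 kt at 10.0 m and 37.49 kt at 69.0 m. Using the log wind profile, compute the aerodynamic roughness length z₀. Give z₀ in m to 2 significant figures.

Log law: V(z) ∝ ln(z/z₀). With r = V₁/V₂ = 30.5/37.49 = 0.81355,
r · ln(z₂/z₀) = ln(z₁/z₀) ⇒ ln z₀ = (ln z₁ − r·ln z₂)/(1 − r)
ln z₀ = (2.30259 − 0.81355×4.23411) / 0.18645 = -6.1254
z₀ = exp(-6.1254) = 0.002187 m

z₀ ≈ 0.0022 m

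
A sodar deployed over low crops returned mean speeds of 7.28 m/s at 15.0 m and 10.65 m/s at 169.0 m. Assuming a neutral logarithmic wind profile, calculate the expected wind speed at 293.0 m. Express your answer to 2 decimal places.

Log law: V ∝ ln(z/z₀). From the pair, with r = V₁/V₂ = 0.68357,
ln z₀ = (ln z₁ − r·ln z₂)/(1 − r) = (2.7081 − 0.68357×5.1299)/0.31643 = -2.5237 → z₀ = 0.08016 m
V₃ = V₁ · ln(z₃/z₀)/ln(z₁/z₀) = 7.28 × 8.2039/5.2318 = 11.4157 m/s

11.42 m/s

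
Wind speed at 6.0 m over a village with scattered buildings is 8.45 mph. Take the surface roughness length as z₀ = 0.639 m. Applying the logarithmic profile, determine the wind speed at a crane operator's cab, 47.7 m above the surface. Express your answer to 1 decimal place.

Log law: V(z) ∝ ln(z/z₀), so V₂/V₁ = ln(z₂/z₀) / ln(z₁/z₀).
ln(47.7/0.639) = 4.3128, ln(6.0/0.639) = 2.2396
V₂ = 8.45 × 4.3128/2.2396 = 8.45 × 1.9257 = 16.2720 mph

16.3 mph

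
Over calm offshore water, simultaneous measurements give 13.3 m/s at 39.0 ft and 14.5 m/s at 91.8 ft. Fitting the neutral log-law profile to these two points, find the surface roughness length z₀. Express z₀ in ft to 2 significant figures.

Log law: V(z) ∝ ln(z/z₀). With r = V₁/V₂ = 13.3/14.5 = 0.91724,
r · ln(z₂/z₀) = ln(z₁/z₀) ⇒ ln z₀ = (ln z₁ − r·ln z₂)/(1 − r)
ln z₀ = (3.66356 − 0.91724×4.51961) / 0.08276 = -5.8243
z₀ = exp(-5.8243) = 0.002955 ft

z₀ ≈ 0.0030 ft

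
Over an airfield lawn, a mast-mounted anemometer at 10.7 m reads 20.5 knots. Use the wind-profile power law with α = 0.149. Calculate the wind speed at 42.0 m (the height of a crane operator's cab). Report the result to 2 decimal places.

25.13 knots

Power-law profile: V₂ = V₁ · (z₂/z₁)^α
V₂ = 20.5 × (42.0/10.7)^0.149 = 20.5 × (3.9252)^0.149
    = 20.5 × 1.2260 = 25.1327 knots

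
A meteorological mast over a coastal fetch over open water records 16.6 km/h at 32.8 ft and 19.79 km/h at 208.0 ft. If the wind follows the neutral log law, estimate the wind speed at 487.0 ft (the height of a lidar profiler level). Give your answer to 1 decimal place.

21.3 km/h

Log law: V ∝ ln(z/z₀). From the pair, with r = V₁/V₂ = 0.83881,
ln z₀ = (ln z₁ − r·ln z₂)/(1 − r) = (3.4904 − 0.83881×5.3375)/0.16119 = -6.1215 → z₀ = 0.002195 ft
V₃ = V₁ · ln(z₃/z₀)/ln(z₁/z₀) = 16.6 × 12.3098/9.6119 = 21.2592 km/h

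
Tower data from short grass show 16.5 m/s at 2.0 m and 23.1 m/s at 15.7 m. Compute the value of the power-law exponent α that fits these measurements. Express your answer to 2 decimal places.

Power law: V₂/V₁ = (z₂/z₁)^α ⇒ α = ln(V₂/V₁) / ln(z₂/z₁)
α = ln(23.1/16.5) / ln(15.7/2.0) = ln(1.4000) / ln(7.8500)
  = 0.33647 / 2.06051 = 0.16330

α ≈ 0.16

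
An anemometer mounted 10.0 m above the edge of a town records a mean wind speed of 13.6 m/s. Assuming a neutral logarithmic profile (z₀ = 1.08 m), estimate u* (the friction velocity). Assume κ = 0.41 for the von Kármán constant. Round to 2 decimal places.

Log law: V(z) = (u*/κ) · ln(z/z₀) ⇒ u* = κ · V / ln(z/z₀)
u* = 0.41 × 13.6 / ln(10.0/1.08) = 0.41 × 13.6 / 2.2256
   = 5.5760 / 2.2256 = 2.5054 m/s

u* ≈ 2.51 m/s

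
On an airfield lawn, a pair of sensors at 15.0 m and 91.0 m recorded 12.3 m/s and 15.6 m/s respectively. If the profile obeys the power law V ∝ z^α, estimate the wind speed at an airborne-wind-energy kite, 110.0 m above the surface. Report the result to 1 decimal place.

16.0 m/s

First find α: α = ln(V₂/V₁)/ln(z₂/z₁) = ln(15.6/12.3)/ln(91.0/15.0) = 0.23767/1.80281 = 0.1318
Extrapolate from 91.0 m to 110.0 m: V₃ = 15.6 × (110.0/91.0)^0.1318 = 15.6 × 1.0253 = 15.9949 m/s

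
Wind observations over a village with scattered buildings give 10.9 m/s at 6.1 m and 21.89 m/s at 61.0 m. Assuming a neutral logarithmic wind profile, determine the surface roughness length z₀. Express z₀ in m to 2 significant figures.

Log law: V(z) ∝ ln(z/z₀). With r = V₁/V₂ = 10.9/21.89 = 0.49794,
r · ln(z₂/z₀) = ln(z₁/z₀) ⇒ ln z₀ = (ln z₁ − r·ln z₂)/(1 − r)
ln z₀ = (1.80829 − 0.49794×4.11087) / 0.50206 = -0.4754
z₀ = exp(-0.4754) = 0.6216 m

z₀ ≈ 0.62 m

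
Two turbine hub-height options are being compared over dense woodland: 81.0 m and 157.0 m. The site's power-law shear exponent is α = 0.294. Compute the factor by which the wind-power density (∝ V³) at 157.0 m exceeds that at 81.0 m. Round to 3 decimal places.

Speed ratio: V_B/V_A = (z_B/z_A)^α = (157.0/81.0)^0.294 = (1.9383)^0.294 = 1.21479
Power-density ratio: P_B/P_A = (V_B/V_A)³ = (1.21479)³ = 1.79267

1.793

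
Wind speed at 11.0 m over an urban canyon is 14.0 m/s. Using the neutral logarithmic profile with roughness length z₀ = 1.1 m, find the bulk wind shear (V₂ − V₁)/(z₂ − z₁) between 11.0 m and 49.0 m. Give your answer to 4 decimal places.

0.2390 m/s/m

Log law: V₂ = V₁ · ln(z₂/z₀)/ln(z₁/z₀) = 14.0 × 3.7965/2.3026 = 23.0832 m/s
ΔV/Δz = (23.0832 − 14.0)/(49.0 − 11.0) = 9.0832/38.0000 = 0.23903 m/s/m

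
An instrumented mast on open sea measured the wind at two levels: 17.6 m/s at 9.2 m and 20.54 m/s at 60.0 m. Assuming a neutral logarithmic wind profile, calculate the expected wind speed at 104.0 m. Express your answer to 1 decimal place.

21.4 m/s

Log law: V ∝ ln(z/z₀). From the pair, with r = V₁/V₂ = 0.85686,
ln z₀ = (ln z₁ − r·ln z₂)/(1 − r) = (2.2192 − 0.85686×4.0943)/0.14314 = -9.0061 → z₀ = 0.0001227 m
V₃ = V₁ · ln(z₃/z₀)/ln(z₁/z₀) = 17.6 × 13.6505/11.2253 = 21.4024 m/s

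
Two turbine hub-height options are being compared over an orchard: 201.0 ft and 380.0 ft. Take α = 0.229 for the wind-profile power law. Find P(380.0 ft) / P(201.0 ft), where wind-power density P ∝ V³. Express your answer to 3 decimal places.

Speed ratio: V_B/V_A = (z_B/z_A)^α = (380.0/201.0)^0.229 = (1.8905)^0.229 = 1.15701
Power-density ratio: P_B/P_A = (V_B/V_A)³ = (1.15701)³ = 1.54887

1.549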